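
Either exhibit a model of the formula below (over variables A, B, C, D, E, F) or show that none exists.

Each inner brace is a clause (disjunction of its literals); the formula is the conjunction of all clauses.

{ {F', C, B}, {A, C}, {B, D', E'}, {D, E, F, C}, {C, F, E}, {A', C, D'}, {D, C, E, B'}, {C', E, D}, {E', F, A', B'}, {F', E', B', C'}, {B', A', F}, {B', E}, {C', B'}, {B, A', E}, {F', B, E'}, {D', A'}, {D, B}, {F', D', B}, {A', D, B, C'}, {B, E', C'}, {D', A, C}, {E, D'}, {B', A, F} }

Case A = 1:
Unit clause (D') forces D = 0.
Unit clause (B) forces B = 1.
Unit clause (F) forces F = 1.
Unit clause (E) forces E = 1.
Unit clause (C') forces C = 0.
This assignment satisfies each clause.

A: 1, B: 1, C: 0, D: 0, E: 1, F: 1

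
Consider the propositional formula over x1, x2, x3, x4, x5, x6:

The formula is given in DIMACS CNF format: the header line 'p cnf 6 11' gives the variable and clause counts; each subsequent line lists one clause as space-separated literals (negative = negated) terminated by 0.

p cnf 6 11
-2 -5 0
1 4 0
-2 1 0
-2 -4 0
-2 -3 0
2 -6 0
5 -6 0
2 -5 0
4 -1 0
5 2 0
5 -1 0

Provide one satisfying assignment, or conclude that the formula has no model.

UNSATISFIABLE

Try x2 = False.
From the singleton clause (¬x6), x6 = False.
From the singleton clause (¬x5), x5 = False.
Now (x5) is unsatisfied and unit — conflict.
Backtrack on x2: now try x2 = True.
From the singleton clause (¬x5), x5 = False.
From the singleton clause (x1), x1 = True.
Now (¬x1) is unsatisfied and unit — conflict.
Neither x2 = True nor x2 = False works.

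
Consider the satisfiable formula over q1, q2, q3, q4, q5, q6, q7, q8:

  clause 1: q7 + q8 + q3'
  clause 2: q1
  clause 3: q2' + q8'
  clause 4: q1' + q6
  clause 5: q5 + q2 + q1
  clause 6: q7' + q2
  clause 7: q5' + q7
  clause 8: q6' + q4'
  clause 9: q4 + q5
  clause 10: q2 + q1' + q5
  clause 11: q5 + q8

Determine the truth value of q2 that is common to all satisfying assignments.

Suppose q2 = 0.
From the singleton clause (q1), q1 = 1.
From the singleton clause (q6), q6 = 1.
From the singleton clause (q7'), q7 = 0.
From the singleton clause (q5'), q5 = 0.
Now (q5) is unsatisfied and unit — conflict.
So every satisfying assignment has q2 = True.

True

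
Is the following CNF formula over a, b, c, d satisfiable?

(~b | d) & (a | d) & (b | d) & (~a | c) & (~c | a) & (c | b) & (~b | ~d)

Suppose b = 0.
From the singleton clause (d), d = 1.
From the singleton clause (c), c = 1.
From the singleton clause (a), a = 1.
All clauses are satisfied.
A satisfying assignment: a=1, b=0, c=1, d=1.

Yes, satisfiable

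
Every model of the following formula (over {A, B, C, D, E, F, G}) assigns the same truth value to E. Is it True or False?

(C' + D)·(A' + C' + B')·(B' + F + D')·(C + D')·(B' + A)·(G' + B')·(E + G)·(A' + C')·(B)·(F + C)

Suppose E = 0.
The clause (G) is unit, so G = 1.
The clause (B') is unit, so B = 0.
That conflicts with the unit clause (B).
So every satisfying assignment has E = True.

True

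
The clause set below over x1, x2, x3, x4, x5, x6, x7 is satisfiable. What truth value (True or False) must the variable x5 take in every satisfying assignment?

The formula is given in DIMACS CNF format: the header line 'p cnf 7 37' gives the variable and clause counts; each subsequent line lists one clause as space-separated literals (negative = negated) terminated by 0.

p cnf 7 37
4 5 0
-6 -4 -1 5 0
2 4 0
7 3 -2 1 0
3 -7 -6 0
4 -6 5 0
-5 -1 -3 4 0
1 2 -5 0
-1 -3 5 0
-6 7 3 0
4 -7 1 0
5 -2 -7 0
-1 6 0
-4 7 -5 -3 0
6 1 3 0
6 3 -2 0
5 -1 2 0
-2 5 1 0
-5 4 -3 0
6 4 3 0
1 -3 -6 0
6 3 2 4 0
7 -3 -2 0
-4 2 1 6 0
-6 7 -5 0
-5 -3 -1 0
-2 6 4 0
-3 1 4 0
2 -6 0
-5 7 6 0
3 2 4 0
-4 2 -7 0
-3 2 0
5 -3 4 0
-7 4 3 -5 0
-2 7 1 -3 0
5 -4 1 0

True

Suppose x5 = False.
From the singleton clause (x4), x4 = True.
From the singleton clause (x1), x1 = True.
From the singleton clause (¬x6), x6 = False.
That conflicts with the unit clause (x6).
So every satisfying assignment has x5 = True.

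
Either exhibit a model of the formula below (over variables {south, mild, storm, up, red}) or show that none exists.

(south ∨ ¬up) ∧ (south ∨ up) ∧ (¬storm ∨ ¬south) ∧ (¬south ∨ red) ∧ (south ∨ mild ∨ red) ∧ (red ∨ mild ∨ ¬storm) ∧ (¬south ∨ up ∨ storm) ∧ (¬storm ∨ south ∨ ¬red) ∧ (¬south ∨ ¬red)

UNSATISFIABLE

Try south = True.
The clause (¬storm) is unit, so storm = False.
The clause (red) is unit, so red = True.
But (¬red) is also a unit clause — contradiction.
Backtrack on south: now try south = False.
The clause (¬up) is unit, so up = False.
But (up) is also a unit clause — contradiction.
Both values of south lead to a conflict.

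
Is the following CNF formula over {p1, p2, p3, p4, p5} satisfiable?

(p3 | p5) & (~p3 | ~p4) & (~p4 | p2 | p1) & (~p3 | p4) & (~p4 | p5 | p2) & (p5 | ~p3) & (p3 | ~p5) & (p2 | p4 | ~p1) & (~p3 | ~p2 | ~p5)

Unsatisfiable

Case p3 = 1:
From the singleton clause (~p4), p4 = 0.
That conflicts with the unit clause (p4).
So p3 must be the other value — set p3 = 0.
From the singleton clause (p5), p5 = 1.
That conflicts with the unit clause (~p5).
Both values of p3 lead to a conflict.
No assignment satisfies every clause.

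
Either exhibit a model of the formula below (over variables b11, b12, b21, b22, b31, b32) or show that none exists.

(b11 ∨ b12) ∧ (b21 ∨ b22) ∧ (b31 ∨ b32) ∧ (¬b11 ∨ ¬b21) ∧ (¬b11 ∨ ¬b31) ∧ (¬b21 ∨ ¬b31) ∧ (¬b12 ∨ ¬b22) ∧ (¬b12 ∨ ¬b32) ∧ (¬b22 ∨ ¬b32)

UNSATISFIABLE

Case b11 = True:
From the singleton clause (¬b21), b21 = False.
From the singleton clause (b22), b22 = True.
From the singleton clause (¬b31), b31 = False.
From the singleton clause (b32), b32 = True.
That conflicts with the unit clause (¬b32).
Undo b11 and try b11 = False.
From the singleton clause (b12), b12 = True.
From the singleton clause (¬b22), b22 = False.
From the singleton clause (b21), b21 = True.
From the singleton clause (¬b31), b31 = False.
From the singleton clause (b32), b32 = True.
That conflicts with the unit clause (¬b32).
Either choice for b11 ends in contradiction.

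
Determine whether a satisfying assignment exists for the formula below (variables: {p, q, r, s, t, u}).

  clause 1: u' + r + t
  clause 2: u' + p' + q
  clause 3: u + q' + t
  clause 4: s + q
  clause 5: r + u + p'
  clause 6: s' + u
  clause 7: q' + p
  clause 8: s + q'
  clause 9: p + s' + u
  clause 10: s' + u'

No, unsatisfiable

Suppose s = 1.
The clause (u) is unit, so u = 1.
But (u') is also a unit clause — contradiction.
That branch fails; take s = 0 instead.
The clause (q) is unit, so q = 1.
But (q') is also a unit clause — contradiction.
Either choice for s ends in contradiction.
No assignment satisfies every clause.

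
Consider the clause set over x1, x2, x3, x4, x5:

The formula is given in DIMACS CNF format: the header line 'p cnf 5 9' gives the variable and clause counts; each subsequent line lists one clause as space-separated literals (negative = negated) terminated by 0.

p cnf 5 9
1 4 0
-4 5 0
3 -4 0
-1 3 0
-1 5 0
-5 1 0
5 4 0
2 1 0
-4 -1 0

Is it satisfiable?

Yes

Suppose x1 = True.
(x3) alone gives x3 = True.
(x5) alone gives x5 = True.
(¬x4) alone gives x4 = False.
Every clause is now satisfied; x2 is unconstrained.
A satisfying assignment: x1: True; x2: True; x3: True; x4: False; x5: True.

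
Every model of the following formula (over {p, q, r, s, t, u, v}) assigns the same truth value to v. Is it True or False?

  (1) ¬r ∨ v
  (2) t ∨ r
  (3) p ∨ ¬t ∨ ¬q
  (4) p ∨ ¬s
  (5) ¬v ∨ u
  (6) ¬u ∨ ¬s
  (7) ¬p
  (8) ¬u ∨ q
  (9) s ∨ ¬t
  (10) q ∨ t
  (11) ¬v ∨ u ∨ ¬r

Suppose v = False.
From the singleton clause (¬r), r = False.
From the singleton clause (t), t = True.
From the singleton clause (¬p), p = False.
From the singleton clause (¬q), q = False.
From the singleton clause (¬s), s = False.
Now (s) is unsatisfied and unit — conflict.
So every satisfying assignment has v = True.

True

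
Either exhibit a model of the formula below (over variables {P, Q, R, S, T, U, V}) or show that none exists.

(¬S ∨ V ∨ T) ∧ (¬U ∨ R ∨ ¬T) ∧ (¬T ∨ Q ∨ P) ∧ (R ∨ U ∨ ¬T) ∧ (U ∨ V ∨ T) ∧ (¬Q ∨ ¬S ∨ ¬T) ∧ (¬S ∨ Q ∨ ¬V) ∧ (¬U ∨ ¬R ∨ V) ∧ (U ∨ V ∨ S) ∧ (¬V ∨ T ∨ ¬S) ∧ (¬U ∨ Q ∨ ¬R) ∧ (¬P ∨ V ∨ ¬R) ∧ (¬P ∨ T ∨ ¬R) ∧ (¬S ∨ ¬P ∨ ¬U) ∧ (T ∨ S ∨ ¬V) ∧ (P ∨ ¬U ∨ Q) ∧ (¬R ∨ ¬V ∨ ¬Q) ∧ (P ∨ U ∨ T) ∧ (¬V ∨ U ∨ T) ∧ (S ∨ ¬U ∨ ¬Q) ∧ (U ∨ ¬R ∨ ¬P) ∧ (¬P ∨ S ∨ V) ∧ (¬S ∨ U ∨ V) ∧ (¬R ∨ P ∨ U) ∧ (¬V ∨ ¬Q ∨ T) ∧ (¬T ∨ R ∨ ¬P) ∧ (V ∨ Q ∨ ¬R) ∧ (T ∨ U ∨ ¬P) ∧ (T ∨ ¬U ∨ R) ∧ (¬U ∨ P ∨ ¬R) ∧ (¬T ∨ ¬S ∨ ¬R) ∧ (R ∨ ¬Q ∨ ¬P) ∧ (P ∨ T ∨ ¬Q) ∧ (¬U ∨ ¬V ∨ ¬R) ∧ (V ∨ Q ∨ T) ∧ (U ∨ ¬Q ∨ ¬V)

Case S = False:
Case U = True:
(¬Q) alone gives Q = False.
(¬R) alone gives R = False.
(¬T) alone gives T = False.
Now (T) is unsatisfied and unit — conflict.
That branch fails; take U = False instead.
(V) alone gives V = True.
(T) alone gives T = True.
(R) alone gives R = True.
(¬Q) alone gives Q = False.
(P) alone gives P = True.
Now (¬P) is unsatisfied and unit — conflict.
Neither U = True nor U = False works.
That branch fails; take S = True instead.
Case V = True:
(Q) alone gives Q = True.
(¬T) alone gives T = False.
Now (T) is unsatisfied and unit — conflict.
That branch fails; take V = False instead.
(T) alone gives T = True.
(¬Q) alone gives Q = False.
(P) alone gives P = True.
(¬R) alone gives R = False.
Now (R) is unsatisfied and unit — conflict.
Neither V = True nor V = False works.
Neither S = True nor S = False works.

UNSATISFIABLE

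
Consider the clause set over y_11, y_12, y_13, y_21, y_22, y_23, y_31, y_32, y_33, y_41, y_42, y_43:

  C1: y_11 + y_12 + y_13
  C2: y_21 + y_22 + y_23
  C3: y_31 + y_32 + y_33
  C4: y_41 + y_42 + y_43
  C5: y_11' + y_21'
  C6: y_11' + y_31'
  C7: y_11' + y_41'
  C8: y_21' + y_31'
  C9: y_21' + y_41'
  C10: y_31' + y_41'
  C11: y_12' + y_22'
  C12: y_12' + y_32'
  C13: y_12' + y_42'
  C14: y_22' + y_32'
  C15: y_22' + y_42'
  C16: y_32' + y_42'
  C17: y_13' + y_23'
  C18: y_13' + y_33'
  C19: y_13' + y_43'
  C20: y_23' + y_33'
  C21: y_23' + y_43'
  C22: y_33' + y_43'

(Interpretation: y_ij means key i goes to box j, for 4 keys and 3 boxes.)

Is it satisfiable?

Case y_11 = 0:
Case y_12 = 1:
From the singleton clause (y_22'), y_22 = 0.
From the singleton clause (y_32'), y_32 = 0.
From the singleton clause (y_42'), y_42 = 0.
Case y_21 = 1:
From the singleton clause (y_31'), y_31 = 0.
From the singleton clause (y_33), y_33 = 1.
From the singleton clause (y_41'), y_41 = 0.
From the singleton clause (y_43), y_43 = 1.
Now (y_43') is unsatisfied and unit — conflict.
So y_21 must be the other value — set y_21 = 0.
From the singleton clause (y_23), y_23 = 1.
From the singleton clause (y_13'), y_13 = 0.
From the singleton clause (y_33'), y_33 = 0.
From the singleton clause (y_31), y_31 = 1.
From the singleton clause (y_41'), y_41 = 0.
From the singleton clause (y_43), y_43 = 1.
Now (y_43') is unsatisfied and unit — conflict.
Both values of y_21 lead to a conflict.
So y_12 must be the other value — set y_12 = 0.
From the singleton clause (y_13), y_13 = 1.
From the singleton clause (y_23'), y_23 = 0.
From the singleton clause (y_33'), y_33 = 0.
From the singleton clause (y_43'), y_43 = 0.
Case y_21 = 1:
From the singleton clause (y_31'), y_31 = 0.
From the singleton clause (y_32), y_32 = 1.
From the singleton clause (y_41'), y_41 = 0.
From the singleton clause (y_42), y_42 = 1.
Now (y_42') is unsatisfied and unit — conflict.
So y_21 must be the other value — set y_21 = 0.
From the singleton clause (y_22), y_22 = 1.
From the singleton clause (y_32'), y_32 = 0.
From the singleton clause (y_31), y_31 = 1.
From the singleton clause (y_41'), y_41 = 0.
From the singleton clause (y_42), y_42 = 1.
Now (y_42') is unsatisfied and unit — conflict.
Both values of y_21 lead to a conflict.
Both values of y_12 lead to a conflict.
So y_11 must be the other value — set y_11 = 1.
From the singleton clause (y_21'), y_21 = 0.
From the singleton clause (y_31'), y_31 = 0.
From the singleton clause (y_41'), y_41 = 0.
Case y_22 = 1:
From the singleton clause (y_12'), y_12 = 0.
From the singleton clause (y_32'), y_32 = 0.
From the singleton clause (y_33), y_33 = 1.
From the singleton clause (y_42'), y_42 = 0.
From the singleton clause (y_43), y_43 = 1.
Now (y_43') is unsatisfied and unit — conflict.
So y_22 must be the other value — set y_22 = 0.
From the singleton clause (y_23), y_23 = 1.
From the singleton clause (y_13'), y_13 = 0.
From the singleton clause (y_33'), y_33 = 0.
From the singleton clause (y_32), y_32 = 1.
From the singleton clause (y_12'), y_12 = 0.
From the singleton clause (y_42'), y_42 = 0.
From the singleton clause (y_43), y_43 = 1.
Now (y_43') is unsatisfied and unit — conflict.
Both values of y_22 lead to a conflict.
Both values of y_11 lead to a conflict.
No assignment satisfies every clause.

Unsatisfiable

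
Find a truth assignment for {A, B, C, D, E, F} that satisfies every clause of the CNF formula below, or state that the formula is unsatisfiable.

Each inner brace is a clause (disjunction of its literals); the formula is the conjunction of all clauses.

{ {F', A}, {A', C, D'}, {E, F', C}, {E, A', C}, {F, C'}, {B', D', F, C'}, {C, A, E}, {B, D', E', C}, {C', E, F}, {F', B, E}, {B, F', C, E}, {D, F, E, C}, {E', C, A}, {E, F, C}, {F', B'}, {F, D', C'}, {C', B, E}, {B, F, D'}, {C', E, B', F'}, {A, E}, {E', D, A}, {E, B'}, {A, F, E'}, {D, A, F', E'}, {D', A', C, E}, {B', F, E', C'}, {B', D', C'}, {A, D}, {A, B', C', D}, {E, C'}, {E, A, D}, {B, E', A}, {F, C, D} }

A ↦ 1,  B ↦ 0,  C ↦ 0,  D ↦ 0,  E ↦ 1,  F ↦ 1

Try F = 1.
From the singleton clause (A), A = 1.
From the singleton clause (B'), B = 0.
From the singleton clause (E), E = 1.
Try C = 0.
From the singleton clause (D'), D = 0.
This assignment satisfies each clause.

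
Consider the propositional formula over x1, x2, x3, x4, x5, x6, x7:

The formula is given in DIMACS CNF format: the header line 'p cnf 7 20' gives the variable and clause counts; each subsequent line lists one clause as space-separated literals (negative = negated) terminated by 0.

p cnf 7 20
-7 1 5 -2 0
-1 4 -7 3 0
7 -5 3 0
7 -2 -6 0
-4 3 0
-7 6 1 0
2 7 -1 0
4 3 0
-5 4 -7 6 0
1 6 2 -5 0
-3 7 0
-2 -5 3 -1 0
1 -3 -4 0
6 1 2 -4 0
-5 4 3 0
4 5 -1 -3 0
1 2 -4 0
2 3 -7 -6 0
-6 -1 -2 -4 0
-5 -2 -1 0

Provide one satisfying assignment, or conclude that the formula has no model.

x1: True, x2: False, x3: True, x4: True, x5: False, x6: True, x7: True

Branch on x4: set x4 = True.
The clause (x3) is unit, so x3 = True.
The clause (x7) is unit, so x7 = True.
The clause (x1) is unit, so x1 = True.
Branch on x6: set x6 = True.
The clause (¬x2) is unit, so x2 = False.
Every clause is now satisfied; x5 is unconstrained.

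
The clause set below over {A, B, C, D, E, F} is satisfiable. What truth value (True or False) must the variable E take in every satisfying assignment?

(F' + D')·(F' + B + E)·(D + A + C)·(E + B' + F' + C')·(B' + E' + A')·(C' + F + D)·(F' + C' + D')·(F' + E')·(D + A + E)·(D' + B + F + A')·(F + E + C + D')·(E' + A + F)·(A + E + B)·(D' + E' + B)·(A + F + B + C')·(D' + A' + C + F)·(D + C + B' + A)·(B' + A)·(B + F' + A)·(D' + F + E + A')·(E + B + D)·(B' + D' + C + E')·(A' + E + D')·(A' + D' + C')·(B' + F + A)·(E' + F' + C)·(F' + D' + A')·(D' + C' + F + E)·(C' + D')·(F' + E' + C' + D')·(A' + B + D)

Suppose E = 1.
Unit clause (F') forces F = 0.
Unit clause (A) forces A = 1.
Unit clause (B') forces B = 0.
Unit clause (D') forces D = 0.
Now (D) is unsatisfied and unit — conflict.
So every satisfying assignment has E = False.

False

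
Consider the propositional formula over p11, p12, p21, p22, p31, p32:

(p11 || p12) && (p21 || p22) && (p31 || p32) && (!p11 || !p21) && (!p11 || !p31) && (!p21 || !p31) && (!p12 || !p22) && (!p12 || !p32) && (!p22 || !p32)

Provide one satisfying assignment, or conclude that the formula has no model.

Suppose p11 = true.
The clause (!p21) is unit, so p21 = false.
The clause (p22) is unit, so p22 = true.
The clause (!p31) is unit, so p31 = false.
The clause (p32) is unit, so p32 = true.
That conflicts with the unit clause (!p32).
Undo p11 and try p11 = false.
The clause (p12) is unit, so p12 = true.
The clause (!p22) is unit, so p22 = false.
The clause (p21) is unit, so p21 = true.
The clause (!p31) is unit, so p31 = false.
The clause (p32) is unit, so p32 = true.
That conflicts with the unit clause (!p32).
Neither p11 = true nor p11 = false works.

UNSATISFIABLE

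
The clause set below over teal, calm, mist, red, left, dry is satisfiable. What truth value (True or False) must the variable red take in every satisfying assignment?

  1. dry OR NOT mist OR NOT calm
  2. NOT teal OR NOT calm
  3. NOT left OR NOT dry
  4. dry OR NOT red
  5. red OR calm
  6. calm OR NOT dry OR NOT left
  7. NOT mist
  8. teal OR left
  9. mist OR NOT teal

False

Suppose red = true.
Unit clause (dry) forces dry = true.
Unit clause (NOT left) forces left = false.
Unit clause (NOT mist) forces mist = false.
Unit clause (teal) forces teal = true.
Now (NOT teal) is unsatisfied and unit — conflict.
So every satisfying assignment has red = False.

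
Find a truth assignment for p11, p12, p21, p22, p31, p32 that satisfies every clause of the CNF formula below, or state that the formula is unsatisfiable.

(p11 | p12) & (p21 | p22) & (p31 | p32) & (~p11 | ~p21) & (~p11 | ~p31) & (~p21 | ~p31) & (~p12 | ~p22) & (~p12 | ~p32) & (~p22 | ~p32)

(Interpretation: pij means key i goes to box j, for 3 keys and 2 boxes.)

Case p11 = 1:
The clause (~p21) is unit, so p21 = 0.
The clause (p22) is unit, so p22 = 1.
The clause (~p31) is unit, so p31 = 0.
The clause (p32) is unit, so p32 = 1.
But (~p32) is also a unit clause — contradiction.
Undo p11 and try p11 = 0.
The clause (p12) is unit, so p12 = 1.
The clause (~p22) is unit, so p22 = 0.
The clause (p21) is unit, so p21 = 1.
The clause (~p31) is unit, so p31 = 0.
The clause (p32) is unit, so p32 = 1.
But (~p32) is also a unit clause — contradiction.
Either choice for p11 ends in contradiction.

UNSATISFIABLE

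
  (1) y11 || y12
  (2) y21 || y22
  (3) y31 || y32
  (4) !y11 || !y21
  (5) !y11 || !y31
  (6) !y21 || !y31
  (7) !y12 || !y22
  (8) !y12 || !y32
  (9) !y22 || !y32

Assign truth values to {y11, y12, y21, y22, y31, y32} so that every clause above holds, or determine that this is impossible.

Try y11 = true.
From the singleton clause (!y21), y21 = false.
From the singleton clause (y22), y22 = true.
From the singleton clause (!y31), y31 = false.
From the singleton clause (y32), y32 = true.
That conflicts with the unit clause (!y32).
Backtrack on y11: now try y11 = false.
From the singleton clause (y12), y12 = true.
From the singleton clause (!y22), y22 = false.
From the singleton clause (y21), y21 = true.
From the singleton clause (!y31), y31 = false.
From the singleton clause (y32), y32 = true.
That conflicts with the unit clause (!y32).
Both values of y11 lead to a conflict.

UNSATISFIABLE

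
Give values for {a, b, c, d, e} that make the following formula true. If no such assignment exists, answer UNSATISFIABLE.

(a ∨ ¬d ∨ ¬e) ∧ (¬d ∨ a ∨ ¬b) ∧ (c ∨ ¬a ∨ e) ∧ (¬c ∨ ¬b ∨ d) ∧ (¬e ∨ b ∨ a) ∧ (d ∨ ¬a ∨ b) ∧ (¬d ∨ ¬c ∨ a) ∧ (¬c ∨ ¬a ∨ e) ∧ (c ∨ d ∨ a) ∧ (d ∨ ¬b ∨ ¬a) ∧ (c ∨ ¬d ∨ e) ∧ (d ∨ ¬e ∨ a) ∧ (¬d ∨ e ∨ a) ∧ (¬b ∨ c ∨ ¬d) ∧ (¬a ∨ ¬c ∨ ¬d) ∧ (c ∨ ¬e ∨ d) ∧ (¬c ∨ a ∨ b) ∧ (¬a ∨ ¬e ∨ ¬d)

UNSATISFIABLE

Case a = True:
Case c = True:
(e) alone gives e = True.
(¬d) alone gives d = False.
(¬b) alone gives b = False.
But (b) is also a unit clause — contradiction.
Undo c and try c = False.
(e) alone gives e = True.
(d) alone gives d = True.
But (¬d) is also a unit clause — contradiction.
Neither c = True nor c = False works.
Undo a and try a = False.
Case d = False:
(c) alone gives c = True.
(¬b) alone gives b = False.
But (b) is also a unit clause — contradiction.
Undo d and try d = True.
(¬e) alone gives e = False.
But (e) is also a unit clause — contradiction.
Neither d = True nor d = False works.
Neither a = True nor a = False works.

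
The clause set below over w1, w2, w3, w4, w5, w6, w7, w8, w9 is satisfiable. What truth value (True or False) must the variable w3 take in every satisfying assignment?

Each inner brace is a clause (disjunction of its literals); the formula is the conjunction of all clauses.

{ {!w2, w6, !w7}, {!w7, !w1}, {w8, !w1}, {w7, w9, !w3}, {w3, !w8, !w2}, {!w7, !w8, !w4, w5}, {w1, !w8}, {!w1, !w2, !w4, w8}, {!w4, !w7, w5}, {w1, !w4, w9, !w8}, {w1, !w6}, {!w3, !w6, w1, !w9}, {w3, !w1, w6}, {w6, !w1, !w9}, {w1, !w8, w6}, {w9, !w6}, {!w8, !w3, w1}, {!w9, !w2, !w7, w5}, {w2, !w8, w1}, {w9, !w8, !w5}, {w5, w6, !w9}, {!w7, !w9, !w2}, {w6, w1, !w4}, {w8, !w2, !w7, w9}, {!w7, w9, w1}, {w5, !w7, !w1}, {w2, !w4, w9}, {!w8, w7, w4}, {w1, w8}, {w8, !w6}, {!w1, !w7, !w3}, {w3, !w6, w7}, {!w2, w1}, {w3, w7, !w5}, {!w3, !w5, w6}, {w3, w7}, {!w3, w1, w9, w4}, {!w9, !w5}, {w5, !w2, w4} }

Suppose w3 = false.
Unit clause (w7) forces w7 = true.
Unit clause (!w1) forces w1 = false.
Unit clause (!w8) forces w8 = false.
But (w8) is also a unit clause — contradiction.
So every satisfying assignment has w3 = True.

True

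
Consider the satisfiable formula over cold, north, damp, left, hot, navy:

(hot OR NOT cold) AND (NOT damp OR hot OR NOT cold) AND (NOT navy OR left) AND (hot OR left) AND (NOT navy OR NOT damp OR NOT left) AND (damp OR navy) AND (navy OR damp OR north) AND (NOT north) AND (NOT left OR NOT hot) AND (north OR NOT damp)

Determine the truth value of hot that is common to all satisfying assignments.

False

Suppose hot = true.
From the singleton clause (NOT north), north = false.
From the singleton clause (NOT left), left = false.
From the singleton clause (NOT navy), navy = false.
From the singleton clause (damp), damp = true.
But (NOT damp) is also a unit clause — contradiction.
So every satisfying assignment has hot = False.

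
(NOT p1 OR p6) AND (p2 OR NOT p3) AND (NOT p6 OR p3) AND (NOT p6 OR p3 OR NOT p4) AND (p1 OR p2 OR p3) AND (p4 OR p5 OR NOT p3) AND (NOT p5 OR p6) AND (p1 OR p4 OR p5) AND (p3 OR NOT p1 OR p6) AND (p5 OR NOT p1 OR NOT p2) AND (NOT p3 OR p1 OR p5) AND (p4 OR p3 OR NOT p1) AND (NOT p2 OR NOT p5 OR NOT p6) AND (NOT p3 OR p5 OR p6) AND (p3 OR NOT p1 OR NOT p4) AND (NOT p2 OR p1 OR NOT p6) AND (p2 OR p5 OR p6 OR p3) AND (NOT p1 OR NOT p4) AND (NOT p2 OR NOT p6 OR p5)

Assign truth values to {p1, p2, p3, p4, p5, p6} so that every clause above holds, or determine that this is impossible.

Case p1 = false:
Case p2 = true:
The clause (NOT p6) is unit, so p6 = false.
The clause (NOT p5) is unit, so p5 = false.
The clause (p4) is unit, so p4 = true.
The clause (NOT p3) is unit, so p3 = false.
This assignment satisfies each clause.

p1 ↦ false,  p2 ↦ true,  p3 ↦ false,  p4 ↦ true,  p5 ↦ false,  p6 ↦ false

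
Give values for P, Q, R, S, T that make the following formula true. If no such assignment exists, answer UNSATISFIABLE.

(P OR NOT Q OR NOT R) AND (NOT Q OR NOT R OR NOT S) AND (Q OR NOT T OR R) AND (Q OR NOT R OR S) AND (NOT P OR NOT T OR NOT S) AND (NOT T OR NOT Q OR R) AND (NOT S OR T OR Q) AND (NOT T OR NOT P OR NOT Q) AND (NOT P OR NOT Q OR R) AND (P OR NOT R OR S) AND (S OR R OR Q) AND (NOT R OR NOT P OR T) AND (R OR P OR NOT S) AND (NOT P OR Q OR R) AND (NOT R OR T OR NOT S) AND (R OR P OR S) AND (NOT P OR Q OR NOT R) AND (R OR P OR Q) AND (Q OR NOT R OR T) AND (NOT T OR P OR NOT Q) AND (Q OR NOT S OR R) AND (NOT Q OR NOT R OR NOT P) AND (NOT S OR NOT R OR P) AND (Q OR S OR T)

Branch on P: set P = true.
Branch on T: set T = false.
From the singleton clause (NOT R), R = false.
From the singleton clause (NOT Q), Q = false.
That conflicts with the unit clause (Q).
So T must be the other value — set T = true.
From the singleton clause (NOT S), S = false.
From the singleton clause (NOT Q), Q = false.
From the singleton clause (R), R = true.
That conflicts with the unit clause (NOT R).
Neither T = true nor T = false works.
So P must be the other value — set P = false.
Branch on Q: set Q = false.
From the singleton clause (R), R = true.
From the singleton clause (S), S = true.
That conflicts with the unit clause (NOT S).
So Q must be the other value — set Q = true.
From the singleton clause (NOT R), R = false.
From the singleton clause (NOT T), T = false.
From the singleton clause (NOT S), S = false.
That conflicts with the unit clause (S).
Neither Q = true nor Q = false works.
Neither P = true nor P = false works.

UNSATISFIABLE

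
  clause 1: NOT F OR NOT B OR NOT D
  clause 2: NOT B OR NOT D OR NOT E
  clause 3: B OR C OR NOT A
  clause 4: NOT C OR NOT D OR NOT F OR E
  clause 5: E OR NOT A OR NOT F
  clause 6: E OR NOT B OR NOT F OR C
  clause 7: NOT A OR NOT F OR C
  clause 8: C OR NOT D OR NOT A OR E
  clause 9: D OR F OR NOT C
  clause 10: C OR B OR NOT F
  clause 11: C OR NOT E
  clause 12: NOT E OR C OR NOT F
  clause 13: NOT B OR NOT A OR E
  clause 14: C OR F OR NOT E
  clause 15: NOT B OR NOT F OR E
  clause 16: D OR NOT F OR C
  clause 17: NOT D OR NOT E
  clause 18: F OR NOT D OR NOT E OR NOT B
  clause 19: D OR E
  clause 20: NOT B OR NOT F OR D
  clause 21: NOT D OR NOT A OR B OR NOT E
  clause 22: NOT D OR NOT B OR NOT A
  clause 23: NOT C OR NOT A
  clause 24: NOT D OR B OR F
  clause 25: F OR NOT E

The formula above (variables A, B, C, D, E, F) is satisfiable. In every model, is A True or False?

False

Suppose A = true.
(NOT C) alone gives C = false.
(B) alone gives B = true.
(NOT F) alone gives F = false.
(NOT E) alone gives E = false.
That conflicts with the unit clause (E).
So every satisfying assignment has A = False.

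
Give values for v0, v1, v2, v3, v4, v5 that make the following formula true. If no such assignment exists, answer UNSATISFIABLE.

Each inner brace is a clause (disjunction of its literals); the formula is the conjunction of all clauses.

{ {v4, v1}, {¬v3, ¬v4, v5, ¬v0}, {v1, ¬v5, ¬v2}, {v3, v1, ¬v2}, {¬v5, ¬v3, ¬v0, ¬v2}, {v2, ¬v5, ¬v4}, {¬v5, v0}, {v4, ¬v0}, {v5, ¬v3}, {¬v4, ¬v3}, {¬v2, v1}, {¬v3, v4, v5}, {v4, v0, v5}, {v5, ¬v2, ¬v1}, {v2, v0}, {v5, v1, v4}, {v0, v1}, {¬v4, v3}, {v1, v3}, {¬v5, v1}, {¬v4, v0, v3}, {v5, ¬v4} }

Suppose v4 = True.
From the singleton clause (¬v3), v3 = False.
Now (v3) is unsatisfied and unit — conflict.
Undo v4 and try v4 = False.
From the singleton clause (v1), v1 = True.
From the singleton clause (¬v0), v0 = False.
From the singleton clause (¬v5), v5 = False.
Now (v5) is unsatisfied and unit — conflict.
Both values of v4 lead to a conflict.

UNSATISFIABLE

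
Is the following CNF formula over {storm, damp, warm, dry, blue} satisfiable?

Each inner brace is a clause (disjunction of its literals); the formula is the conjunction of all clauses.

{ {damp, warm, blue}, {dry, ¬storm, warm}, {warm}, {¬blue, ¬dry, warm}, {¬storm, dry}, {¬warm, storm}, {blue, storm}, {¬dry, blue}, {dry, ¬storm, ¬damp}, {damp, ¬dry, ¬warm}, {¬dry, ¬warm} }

(warm) alone gives warm = True.
(storm) alone gives storm = True.
(dry) alone gives dry = True.
But (¬dry) is also a unit clause — contradiction.
No assignment satisfies every clause.

No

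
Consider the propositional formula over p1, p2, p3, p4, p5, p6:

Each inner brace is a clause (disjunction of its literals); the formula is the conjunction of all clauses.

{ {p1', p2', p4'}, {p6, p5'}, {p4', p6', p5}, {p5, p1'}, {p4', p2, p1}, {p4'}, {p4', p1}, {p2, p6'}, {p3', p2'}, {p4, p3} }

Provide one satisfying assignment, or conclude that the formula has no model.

From the singleton clause (p4'), p4 = 0.
From the singleton clause (p3), p3 = 1.
From the singleton clause (p2'), p2 = 0.
From the singleton clause (p6'), p6 = 0.
From the singleton clause (p5'), p5 = 0.
From the singleton clause (p1'), p1 = 0.
This assignment satisfies each clause.

p1 ↦ 0, p2 ↦ 0, p3 ↦ 1, p4 ↦ 0, p5 ↦ 0, p6 ↦ 0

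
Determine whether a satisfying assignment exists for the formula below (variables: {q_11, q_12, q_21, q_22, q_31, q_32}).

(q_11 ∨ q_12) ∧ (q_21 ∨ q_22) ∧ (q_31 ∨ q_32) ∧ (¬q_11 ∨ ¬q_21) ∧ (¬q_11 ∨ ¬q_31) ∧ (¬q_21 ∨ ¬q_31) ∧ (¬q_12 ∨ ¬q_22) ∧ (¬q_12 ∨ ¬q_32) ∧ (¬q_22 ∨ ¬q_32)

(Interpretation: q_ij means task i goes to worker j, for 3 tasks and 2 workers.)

No, unsatisfiable

Try q_11 = True.
Unit clause (¬q_21) forces q_21 = False.
Unit clause (q_22) forces q_22 = True.
Unit clause (¬q_31) forces q_31 = False.
Unit clause (q_32) forces q_32 = True.
That conflicts with the unit clause (¬q_32).
Undo q_11 and try q_11 = False.
Unit clause (q_12) forces q_12 = True.
Unit clause (¬q_22) forces q_22 = False.
Unit clause (q_21) forces q_21 = True.
Unit clause (¬q_31) forces q_31 = False.
Unit clause (q_32) forces q_32 = True.
That conflicts with the unit clause (¬q_32).
Both values of q_11 lead to a conflict.
No assignment satisfies every clause.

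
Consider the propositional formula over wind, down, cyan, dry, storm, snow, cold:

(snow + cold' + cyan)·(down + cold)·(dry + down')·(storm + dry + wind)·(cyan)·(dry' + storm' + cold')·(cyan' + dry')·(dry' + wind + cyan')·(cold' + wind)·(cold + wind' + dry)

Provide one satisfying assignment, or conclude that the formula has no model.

wind ↦ 1,  down ↦ 0,  cyan ↦ 1,  dry ↦ 0,  storm ↦ 0,  snow ↦ 1,  cold ↦ 1

Unit clause (cyan) forces cyan = 1.
Unit clause (dry') forces dry = 0.
Unit clause (down') forces down = 0.
Unit clause (cold) forces cold = 1.
Unit clause (wind) forces wind = 1.
All clauses hold; storm, snow can take either value.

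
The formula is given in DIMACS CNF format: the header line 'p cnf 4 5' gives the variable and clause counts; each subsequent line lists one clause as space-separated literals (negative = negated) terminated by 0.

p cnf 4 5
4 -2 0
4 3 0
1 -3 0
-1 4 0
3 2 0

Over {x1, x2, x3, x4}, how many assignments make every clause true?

4

There are 2^4 = 16 truth assignments over (x1, x2, x3, x4).
Check each against the 5 clauses (columns in the order x1, x2, x3, x4):
  F F F F  ✗ fails (x4 ∨ x3)
  F F F T  ✗ fails (x3 ∨ x2)
  F F T F  ✗ fails (x1 ∨ ¬x3)
  F F T T  ✗ fails (x1 ∨ ¬x3)
  F T F F  ✗ fails (x4 ∨ ¬x2)
  F T F T  ✓ satisfies all
  F T T F  ✗ fails (x4 ∨ ¬x2)
  F T T T  ✗ fails (x1 ∨ ¬x3)
  T F F F  ✗ fails (x4 ∨ x3)
  T F F T  ✗ fails (x3 ∨ x2)
  T F T F  ✗ fails (¬x1 ∨ x4)
  T F T T  ✓ satisfies all
  T T F F  ✗ fails (x4 ∨ ¬x2)
  T T F T  ✓ satisfies all
  T T T F  ✗ fails (x4 ∨ ¬x2)
  T T T T  ✓ satisfies all
4 of the 16 rows are models.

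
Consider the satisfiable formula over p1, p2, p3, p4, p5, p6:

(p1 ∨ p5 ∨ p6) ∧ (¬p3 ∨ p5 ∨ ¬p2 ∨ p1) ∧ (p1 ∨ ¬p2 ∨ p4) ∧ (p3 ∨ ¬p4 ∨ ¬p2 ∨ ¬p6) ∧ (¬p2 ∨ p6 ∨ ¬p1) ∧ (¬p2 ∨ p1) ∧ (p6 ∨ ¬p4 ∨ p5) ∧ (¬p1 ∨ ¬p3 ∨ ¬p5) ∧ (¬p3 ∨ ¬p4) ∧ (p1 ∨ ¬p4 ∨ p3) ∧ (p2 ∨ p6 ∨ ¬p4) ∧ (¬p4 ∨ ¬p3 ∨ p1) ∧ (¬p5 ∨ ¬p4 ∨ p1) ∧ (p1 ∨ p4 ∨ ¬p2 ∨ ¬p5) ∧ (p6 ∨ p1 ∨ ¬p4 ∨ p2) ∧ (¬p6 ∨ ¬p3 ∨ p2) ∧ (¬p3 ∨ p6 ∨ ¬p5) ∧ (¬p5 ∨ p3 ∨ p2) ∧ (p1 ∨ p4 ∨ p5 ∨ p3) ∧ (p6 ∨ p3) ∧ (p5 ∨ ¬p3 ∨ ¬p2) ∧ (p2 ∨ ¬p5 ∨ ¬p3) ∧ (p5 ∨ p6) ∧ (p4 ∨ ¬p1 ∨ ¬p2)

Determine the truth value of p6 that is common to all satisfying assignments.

True

Suppose p6 = False.
Unit clause (p3) forces p3 = True.
Unit clause (¬p4) forces p4 = False.
Unit clause (¬p5) forces p5 = False.
Now (p5) is unsatisfied and unit — conflict.
So every satisfying assignment has p6 = True.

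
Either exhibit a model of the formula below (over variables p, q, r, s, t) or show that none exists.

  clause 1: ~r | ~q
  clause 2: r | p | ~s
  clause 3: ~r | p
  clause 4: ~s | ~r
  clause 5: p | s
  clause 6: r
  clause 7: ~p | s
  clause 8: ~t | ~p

Unit clause (r) forces r = 1.
Unit clause (~q) forces q = 0.
Unit clause (p) forces p = 1.
Unit clause (~s) forces s = 0.
But (s) is also a unit clause — contradiction.

UNSATISFIABLE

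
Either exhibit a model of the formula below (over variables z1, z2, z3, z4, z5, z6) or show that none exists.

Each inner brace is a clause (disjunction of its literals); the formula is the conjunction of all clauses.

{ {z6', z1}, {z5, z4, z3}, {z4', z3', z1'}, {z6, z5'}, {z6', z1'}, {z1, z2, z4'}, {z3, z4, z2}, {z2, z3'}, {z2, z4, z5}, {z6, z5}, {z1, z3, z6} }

Try z6 = 0.
(z5') alone gives z5 = 0.
That conflicts with the unit clause (z5).
So z6 must be the other value — set z6 = 1.
(z1) alone gives z1 = 1.
That conflicts with the unit clause (z1').
Either choice for z6 ends in contradiction.

UNSATISFIABLE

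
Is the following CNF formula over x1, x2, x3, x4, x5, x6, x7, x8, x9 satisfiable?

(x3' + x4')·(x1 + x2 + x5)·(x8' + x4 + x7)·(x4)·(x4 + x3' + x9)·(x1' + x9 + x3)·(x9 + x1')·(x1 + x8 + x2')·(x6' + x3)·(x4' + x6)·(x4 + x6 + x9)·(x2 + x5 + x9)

Unsatisfiable

(x4) alone gives x4 = 1.
(x3') alone gives x3 = 0.
(x6') alone gives x6 = 0.
That conflicts with the unit clause (x6).
No assignment satisfies every clause.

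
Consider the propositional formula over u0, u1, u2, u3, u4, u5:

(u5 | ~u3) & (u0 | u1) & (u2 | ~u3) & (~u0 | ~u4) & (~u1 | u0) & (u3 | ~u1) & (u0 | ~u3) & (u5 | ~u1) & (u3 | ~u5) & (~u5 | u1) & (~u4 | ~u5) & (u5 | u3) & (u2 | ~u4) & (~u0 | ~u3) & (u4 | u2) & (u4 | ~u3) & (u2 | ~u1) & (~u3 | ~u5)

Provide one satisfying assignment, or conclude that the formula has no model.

Case u5 = 1:
From the singleton clause (u3), u3 = 1.
But (~u3) is also a unit clause — contradiction.
That branch fails; take u5 = 0 instead.
From the singleton clause (~u3), u3 = 0.
But (u3) is also a unit clause — contradiction.
Both values of u5 lead to a conflict.

UNSATISFIABLE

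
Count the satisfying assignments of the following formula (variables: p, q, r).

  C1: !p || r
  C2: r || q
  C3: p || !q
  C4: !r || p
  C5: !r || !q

1

There are 2^3 = 8 truth assignments over (p, q, r).
Split on p. With p = true, the clauses containing p are satisfied and !p drops from the rest; 1 of the 2^2 = 4 assignments to the other variables satisfy what remains.
With p = false, by the same count on the reduced clause set, 0 assignments work.
(One model: p=T, q=F, r=T.)
Total: 1 + 0 = 1.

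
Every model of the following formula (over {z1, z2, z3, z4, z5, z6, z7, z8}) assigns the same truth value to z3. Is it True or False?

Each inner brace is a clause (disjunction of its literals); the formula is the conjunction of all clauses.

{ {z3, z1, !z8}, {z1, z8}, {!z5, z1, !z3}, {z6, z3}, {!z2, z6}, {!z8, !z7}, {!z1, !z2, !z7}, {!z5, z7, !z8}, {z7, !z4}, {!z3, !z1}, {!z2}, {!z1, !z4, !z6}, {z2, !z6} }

Suppose z3 = false.
Unit clause (z6) forces z6 = true.
Unit clause (!z2) forces z2 = false.
That conflicts with the unit clause (z2).
So every satisfying assignment has z3 = True.

True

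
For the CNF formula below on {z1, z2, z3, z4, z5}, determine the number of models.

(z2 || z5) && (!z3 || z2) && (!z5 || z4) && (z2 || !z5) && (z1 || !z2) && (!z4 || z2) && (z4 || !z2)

4

There are 2^5 = 32 truth assignments over (z1, z2, z3, z4, z5).
Split on z3. With z3 = true, the clauses containing z3 are satisfied and !z3 drops from the rest; 2 of the 2^4 = 16 assignments to the other variables satisfy what remains.
With z3 = false, by the same count on the reduced clause set, 2 assignments work.
Total: 2 + 2 = 4.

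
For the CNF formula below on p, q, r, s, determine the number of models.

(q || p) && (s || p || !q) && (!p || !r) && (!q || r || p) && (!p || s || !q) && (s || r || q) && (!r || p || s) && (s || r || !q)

3

There are 2^4 = 16 truth assignments over (p, q, r, s).
Check each against the 8 clauses (columns in the order p, q, r, s):
  F F F F  ✗ fails (q || p)
  F F F T  ✗ fails (q || p)
  F F T F  ✗ fails (q || p)
  F F T T  ✗ fails (q || p)
  F T F F  ✗ fails (s || p || !q)
  F T F T  ✗ fails (!q || r || p)
  F T T F  ✗ fails (s || p || !q)
  F T T T  ✓ satisfies all
  T F F F  ✗ fails (s || r || q)
  T F F T  ✓ satisfies all
  T F T F  ✗ fails (!p || !r)
  T F T T  ✗ fails (!p || !r)
  T T F F  ✗ fails (!p || s || !q)
  T T F T  ✓ satisfies all
  T T T F  ✗ fails (!p || !r)
  T T T T  ✗ fails (!p || !r)
3 of the 16 rows are models.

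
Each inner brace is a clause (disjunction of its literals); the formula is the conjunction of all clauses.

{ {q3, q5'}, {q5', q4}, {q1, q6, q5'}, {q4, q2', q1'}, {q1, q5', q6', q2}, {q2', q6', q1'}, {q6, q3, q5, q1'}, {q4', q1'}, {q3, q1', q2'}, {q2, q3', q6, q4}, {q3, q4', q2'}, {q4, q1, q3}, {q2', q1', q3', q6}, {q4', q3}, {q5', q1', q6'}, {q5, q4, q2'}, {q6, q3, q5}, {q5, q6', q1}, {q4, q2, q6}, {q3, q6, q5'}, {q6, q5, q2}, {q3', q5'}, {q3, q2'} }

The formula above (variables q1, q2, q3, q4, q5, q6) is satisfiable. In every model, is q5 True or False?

False

Suppose q5 = 1.
Unit clause (q3) forces q3 = 1.
That conflicts with the unit clause (q3').
So every satisfying assignment has q5 = False.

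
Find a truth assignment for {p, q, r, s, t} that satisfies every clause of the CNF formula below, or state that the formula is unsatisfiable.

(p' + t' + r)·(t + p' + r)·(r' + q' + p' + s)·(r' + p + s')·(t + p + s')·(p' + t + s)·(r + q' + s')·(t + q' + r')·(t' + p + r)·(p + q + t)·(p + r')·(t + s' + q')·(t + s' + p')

Branch on p: set p = 1.
Branch on t: set t = 1.
Unit clause (r) forces r = 1.
Branch on q: set q = 0.
Every clause is now satisfied; s is unconstrained.

p ↦ 1, q ↦ 0, r ↦ 1, s ↦ 0, t ↦ 1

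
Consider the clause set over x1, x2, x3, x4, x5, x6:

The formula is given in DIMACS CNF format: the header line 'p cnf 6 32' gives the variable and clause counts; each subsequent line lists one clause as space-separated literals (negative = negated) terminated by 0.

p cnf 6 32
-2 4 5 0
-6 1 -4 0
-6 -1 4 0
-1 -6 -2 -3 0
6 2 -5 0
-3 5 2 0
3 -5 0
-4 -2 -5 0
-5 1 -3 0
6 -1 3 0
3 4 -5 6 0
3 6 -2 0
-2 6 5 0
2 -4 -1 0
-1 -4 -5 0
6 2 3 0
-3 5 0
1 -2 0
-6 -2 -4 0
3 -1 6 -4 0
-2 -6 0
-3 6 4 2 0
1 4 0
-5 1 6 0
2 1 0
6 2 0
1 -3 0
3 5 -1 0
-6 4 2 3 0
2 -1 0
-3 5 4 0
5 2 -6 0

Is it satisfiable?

Yes

Suppose x3 = True.
(x5) alone gives x5 = True.
(x1) alone gives x1 = True.
(¬x4) alone gives x4 = False.
(¬x6) alone gives x6 = False.
(x2) alone gives x2 = True.
All clauses are satisfied.
A satisfying assignment: x1=True, x2=True, x3=True, x4=False, x5=True, x6=False.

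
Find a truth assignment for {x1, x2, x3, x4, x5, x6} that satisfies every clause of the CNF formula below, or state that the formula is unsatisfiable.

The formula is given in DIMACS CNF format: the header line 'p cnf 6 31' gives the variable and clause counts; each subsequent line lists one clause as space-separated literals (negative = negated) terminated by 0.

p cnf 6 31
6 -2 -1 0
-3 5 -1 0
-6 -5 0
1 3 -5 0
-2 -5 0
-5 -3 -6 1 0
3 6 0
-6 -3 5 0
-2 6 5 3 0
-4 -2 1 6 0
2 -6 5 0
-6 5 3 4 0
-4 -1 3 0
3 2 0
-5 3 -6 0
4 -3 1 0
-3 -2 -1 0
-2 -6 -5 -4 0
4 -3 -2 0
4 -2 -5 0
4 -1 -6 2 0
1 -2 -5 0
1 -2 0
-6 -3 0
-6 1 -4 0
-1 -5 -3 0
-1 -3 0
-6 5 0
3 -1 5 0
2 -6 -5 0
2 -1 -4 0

Suppose x6 = False.
Unit clause (x3) forces x3 = True.
Unit clause (¬x1) forces x1 = False.
Unit clause (x4) forces x4 = True.
Unit clause (¬x2) forces x2 = False.
No clause remains; x5 is free.

x1=False; x2=False; x3=True; x4=True; x5=False; x6=False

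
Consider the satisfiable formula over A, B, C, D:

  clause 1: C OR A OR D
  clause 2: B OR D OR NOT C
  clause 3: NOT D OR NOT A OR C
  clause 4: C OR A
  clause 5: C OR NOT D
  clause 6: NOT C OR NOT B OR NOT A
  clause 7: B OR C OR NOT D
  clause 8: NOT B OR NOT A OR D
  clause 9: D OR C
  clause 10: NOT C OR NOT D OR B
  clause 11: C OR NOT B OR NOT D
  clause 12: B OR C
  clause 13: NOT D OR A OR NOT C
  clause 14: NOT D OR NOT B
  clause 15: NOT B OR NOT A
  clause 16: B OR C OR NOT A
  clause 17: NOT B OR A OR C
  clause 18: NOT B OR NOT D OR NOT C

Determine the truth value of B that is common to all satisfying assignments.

True

Suppose B = false.
Unit clause (C) forces C = true.
Unit clause (D) forces D = true.
Now (NOT D) is unsatisfied and unit — conflict.
So every satisfying assignment has B = True.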